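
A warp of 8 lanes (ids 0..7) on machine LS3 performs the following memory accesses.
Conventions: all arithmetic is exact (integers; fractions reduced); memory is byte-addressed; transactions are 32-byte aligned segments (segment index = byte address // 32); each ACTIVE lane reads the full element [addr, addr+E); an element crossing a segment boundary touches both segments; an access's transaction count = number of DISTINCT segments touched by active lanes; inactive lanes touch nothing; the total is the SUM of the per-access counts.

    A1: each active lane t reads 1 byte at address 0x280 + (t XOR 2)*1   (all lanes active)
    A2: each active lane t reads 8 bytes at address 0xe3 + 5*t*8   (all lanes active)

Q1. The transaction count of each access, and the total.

A1: 1 transaction
A2: 10 transactions

Answer: 1,10; total 11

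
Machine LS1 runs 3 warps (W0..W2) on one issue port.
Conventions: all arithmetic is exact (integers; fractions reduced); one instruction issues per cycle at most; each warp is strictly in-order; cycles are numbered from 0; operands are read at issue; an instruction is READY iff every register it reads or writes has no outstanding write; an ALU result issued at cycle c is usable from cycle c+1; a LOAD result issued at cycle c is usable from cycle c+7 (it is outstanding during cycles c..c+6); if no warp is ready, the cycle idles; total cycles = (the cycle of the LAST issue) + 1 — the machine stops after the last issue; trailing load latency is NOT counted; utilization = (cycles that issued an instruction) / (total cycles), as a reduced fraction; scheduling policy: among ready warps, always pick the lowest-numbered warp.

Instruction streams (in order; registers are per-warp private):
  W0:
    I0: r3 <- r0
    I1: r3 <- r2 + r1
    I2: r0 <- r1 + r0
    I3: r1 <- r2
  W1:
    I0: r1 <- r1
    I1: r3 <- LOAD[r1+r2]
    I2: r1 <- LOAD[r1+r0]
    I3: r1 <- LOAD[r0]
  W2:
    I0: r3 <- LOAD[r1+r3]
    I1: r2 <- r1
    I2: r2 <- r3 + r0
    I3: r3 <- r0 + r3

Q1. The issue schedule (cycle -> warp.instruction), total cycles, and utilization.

cycle 0: W0.I0
cycle 1: W0.I1
cycle 2: W0.I2
cycle 3: W0.I3
cycle 4: W1.I0
cycle 5: W1.I1
cycle 6: W1.I2
cycle 7: W2.I0
cycle 8: W2.I1
cycle 9: idle
cycle 10: idle
cycle 11: idle
cycle 12: idle
cycle 13: W1.I3
cycle 14: W2.I2
cycle 15: W2.I3

Answer: 16 cycles, utilization 3/4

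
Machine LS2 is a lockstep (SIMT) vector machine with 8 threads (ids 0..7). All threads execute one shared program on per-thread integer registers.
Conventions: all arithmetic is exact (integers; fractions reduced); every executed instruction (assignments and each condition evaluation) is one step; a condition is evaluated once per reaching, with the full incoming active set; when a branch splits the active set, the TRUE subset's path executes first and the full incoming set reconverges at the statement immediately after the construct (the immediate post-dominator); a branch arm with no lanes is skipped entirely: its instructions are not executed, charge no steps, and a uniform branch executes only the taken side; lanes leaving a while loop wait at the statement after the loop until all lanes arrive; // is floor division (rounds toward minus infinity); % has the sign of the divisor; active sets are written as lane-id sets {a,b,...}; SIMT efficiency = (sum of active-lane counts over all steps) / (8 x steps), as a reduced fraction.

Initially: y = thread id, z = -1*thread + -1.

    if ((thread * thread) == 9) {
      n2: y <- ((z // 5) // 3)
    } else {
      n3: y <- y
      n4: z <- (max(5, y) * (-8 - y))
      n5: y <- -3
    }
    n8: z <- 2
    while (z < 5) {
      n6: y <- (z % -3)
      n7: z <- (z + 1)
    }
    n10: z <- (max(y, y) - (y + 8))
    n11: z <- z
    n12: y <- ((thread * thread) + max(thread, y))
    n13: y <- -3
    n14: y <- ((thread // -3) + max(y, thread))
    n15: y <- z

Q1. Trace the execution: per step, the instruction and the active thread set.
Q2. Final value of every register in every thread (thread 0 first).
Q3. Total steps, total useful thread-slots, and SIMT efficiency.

step 0: eval ((thread * thread) == 9) {0,1,2,3,4,5,6,7}
step 1: y <- ((z // 5) // 3)         {3}
step 2: y <- y                       {0,1,2,4,5,6,7}
step 3: z <- (max(5, y) * (-8 - y))  {0,1,2,4,5,6,7}
step 4: y <- -3                      {0,1,2,4,5,6,7}
step 5: z <- 2                       {0,1,2,3,4,5,6,7}
step 6: eval (z < 5)                 {0,1,2,3,4,5,6,7}
step 7: y <- (z % -3)                {0,1,2,3,4,5,6,7}
step 8: z <- (z + 1)                 {0,1,2,3,4,5,6,7}
step 9: eval (z < 5)                 {0,1,2,3,4,5,6,7}
step 10: y <- (z % -3)                {0,1,2,3,4,5,6,7}
step 11: z <- (z + 1)                 {0,1,2,3,4,5,6,7}
step 12: eval (z < 5)                 {0,1,2,3,4,5,6,7}
step 13: y <- (z % -3)                {0,1,2,3,4,5,6,7}
step 14: z <- (z + 1)                 {0,1,2,3,4,5,6,7}
step 15: eval (z < 5)                 {0,1,2,3,4,5,6,7}
step 16: z <- (max(y, y) - (y + 8))   {0,1,2,3,4,5,6,7}
step 17: z <- z                       {0,1,2,3,4,5,6,7}
step 18: y <- ((thread * thread) + max(thread, y)) {0,1,2,3,4,5,6,7}
step 19: y <- -3                      {0,1,2,3,4,5,6,7}
step 20: y <- ((thread // -3) + max(y, thread)) {0,1,2,3,4,5,6,7}
step 21: y <- z                       {0,1,2,3,4,5,6,7}

Answer: 22 steps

y: -8,-8,-8,-8,-8,-8,-8,-8
z: -8,-8,-8,-8,-8,-8,-8,-8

steps = 22; useful = 166; efficiency = 166/176 = 83/88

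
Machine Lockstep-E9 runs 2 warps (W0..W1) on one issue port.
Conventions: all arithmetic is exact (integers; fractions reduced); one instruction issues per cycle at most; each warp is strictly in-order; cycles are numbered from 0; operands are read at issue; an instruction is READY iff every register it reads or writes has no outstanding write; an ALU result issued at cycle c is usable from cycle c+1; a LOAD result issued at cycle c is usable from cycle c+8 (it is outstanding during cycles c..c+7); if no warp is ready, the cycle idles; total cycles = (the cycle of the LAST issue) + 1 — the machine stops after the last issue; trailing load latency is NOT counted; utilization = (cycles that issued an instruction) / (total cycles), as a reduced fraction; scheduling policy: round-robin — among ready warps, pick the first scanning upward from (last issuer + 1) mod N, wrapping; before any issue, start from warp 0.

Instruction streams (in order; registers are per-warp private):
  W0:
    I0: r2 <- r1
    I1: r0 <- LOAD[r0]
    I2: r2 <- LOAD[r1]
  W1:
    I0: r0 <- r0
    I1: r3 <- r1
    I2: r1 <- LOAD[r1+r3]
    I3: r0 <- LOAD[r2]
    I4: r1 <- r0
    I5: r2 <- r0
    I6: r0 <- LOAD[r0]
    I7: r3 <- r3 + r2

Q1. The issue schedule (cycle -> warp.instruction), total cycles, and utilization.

cycle 0: W0.I0
cycle 1: W1.I0
cycle 2: W0.I1
cycle 3: W1.I1
cycle 4: W0.I2
cycle 5: W1.I2
cycle 6: W1.I3
cycle 7: idle
cycle 8: idle
cycle 9: idle
cycle 10: idle
cycle 11: idle
cycle 12: idle
cycle 13: idle
cycle 14: W1.I4
cycle 15: W1.I5
cycle 16: W1.I6
cycle 17: W1.I7

Answer: 18 cycles, utilization 11/18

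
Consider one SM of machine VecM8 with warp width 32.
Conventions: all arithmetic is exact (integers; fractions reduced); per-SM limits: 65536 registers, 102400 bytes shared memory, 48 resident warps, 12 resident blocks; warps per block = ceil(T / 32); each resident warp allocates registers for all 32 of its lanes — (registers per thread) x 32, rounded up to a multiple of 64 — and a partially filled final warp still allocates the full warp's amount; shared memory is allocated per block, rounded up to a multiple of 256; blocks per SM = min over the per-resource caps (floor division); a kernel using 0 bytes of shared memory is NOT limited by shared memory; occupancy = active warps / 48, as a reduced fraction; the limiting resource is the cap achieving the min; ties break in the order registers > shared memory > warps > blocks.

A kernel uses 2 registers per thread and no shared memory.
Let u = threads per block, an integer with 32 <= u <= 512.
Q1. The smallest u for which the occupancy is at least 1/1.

Answer: u = 97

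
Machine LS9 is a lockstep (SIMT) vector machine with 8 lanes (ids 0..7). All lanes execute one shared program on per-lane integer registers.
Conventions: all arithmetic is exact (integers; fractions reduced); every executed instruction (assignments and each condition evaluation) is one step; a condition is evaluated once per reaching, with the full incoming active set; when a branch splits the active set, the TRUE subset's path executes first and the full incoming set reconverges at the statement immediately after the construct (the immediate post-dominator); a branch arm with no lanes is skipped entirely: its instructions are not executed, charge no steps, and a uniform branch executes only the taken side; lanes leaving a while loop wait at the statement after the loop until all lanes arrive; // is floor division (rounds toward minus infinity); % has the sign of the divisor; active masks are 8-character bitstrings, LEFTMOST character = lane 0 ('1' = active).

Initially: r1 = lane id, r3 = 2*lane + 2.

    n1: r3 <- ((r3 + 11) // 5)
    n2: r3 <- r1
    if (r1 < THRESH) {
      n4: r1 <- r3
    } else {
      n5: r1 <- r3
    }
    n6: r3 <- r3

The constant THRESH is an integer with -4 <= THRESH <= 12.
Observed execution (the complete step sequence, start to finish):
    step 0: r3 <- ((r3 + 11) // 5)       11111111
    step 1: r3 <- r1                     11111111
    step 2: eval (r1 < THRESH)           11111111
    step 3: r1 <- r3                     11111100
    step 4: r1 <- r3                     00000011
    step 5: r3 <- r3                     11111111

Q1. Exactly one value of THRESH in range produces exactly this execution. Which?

Answer: THRESH = 6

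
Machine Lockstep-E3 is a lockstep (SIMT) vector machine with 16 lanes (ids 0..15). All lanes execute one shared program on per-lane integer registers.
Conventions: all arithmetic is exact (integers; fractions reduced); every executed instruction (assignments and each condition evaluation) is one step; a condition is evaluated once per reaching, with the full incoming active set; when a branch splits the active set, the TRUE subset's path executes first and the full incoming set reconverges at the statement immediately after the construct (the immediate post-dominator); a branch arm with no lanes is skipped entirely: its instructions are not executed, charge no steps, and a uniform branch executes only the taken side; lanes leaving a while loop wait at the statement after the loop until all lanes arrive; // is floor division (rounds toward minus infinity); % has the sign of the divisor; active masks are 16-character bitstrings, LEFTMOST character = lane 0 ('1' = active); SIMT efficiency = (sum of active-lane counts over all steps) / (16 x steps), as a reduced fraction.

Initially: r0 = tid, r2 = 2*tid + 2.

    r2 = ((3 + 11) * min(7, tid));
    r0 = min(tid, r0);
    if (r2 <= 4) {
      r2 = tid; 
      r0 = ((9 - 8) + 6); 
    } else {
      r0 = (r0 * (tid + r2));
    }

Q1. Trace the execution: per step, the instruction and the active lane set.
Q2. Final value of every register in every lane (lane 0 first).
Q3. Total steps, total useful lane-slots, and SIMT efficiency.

step 0: r2 <- ((3 + 11) * min(7, tid)) 1111111111111111
step 1: r0 <- min(tid, r0)           1111111111111111
step 2: eval (r2 <= 4)               1111111111111111
step 3: r2 <- tid                    1000000000000000
step 4: r0 <- ((9 - 8) + 6)          1000000000000000
step 5: r0 <- (r0 * (tid + r2))      0111111111111111

Answer: 6 steps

r0: 7,15,60,135,240,375,540,735,848,963,1080,1199,1320,1443,1568,1695
r2: 0,14,28,42,56,70,84,98,98,98,98,98,98,98,98,98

steps = 6; useful = 65; efficiency = 65/96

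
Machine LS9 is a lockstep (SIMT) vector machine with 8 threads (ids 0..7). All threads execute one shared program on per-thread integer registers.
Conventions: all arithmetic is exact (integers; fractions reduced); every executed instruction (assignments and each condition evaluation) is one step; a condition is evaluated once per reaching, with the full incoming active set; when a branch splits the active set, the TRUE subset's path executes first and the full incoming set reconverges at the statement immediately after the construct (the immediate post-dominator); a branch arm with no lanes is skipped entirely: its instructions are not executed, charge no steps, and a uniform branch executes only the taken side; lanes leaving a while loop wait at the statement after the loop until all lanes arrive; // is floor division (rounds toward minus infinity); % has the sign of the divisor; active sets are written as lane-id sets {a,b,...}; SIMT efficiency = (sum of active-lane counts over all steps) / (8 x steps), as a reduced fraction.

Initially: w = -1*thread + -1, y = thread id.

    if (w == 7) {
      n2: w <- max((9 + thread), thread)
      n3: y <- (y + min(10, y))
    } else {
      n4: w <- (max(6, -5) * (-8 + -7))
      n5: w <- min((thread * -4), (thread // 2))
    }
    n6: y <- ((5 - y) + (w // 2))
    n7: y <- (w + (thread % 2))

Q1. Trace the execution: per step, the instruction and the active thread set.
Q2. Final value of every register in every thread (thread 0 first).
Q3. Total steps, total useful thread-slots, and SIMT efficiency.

step 0: eval (w == 7)                {0,1,2,3,4,5,6,7}
step 1: w <- (max(6, -5) * (-8 + -7)) {0,1,2,3,4,5,6,7}
step 2: w <- min((thread * -4), (thread // 2)) {0,1,2,3,4,5,6,7}
step 3: y <- ((5 - y) + (w // 2))    {0,1,2,3,4,5,6,7}
step 4: y <- (w + (thread % 2))      {0,1,2,3,4,5,6,7}

Answer: 5 steps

w: 0,-4,-8,-12,-16,-20,-24,-28
y: 0,-3,-8,-11,-16,-19,-24,-27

steps = 5; useful = 40; efficiency = 40/40 = 1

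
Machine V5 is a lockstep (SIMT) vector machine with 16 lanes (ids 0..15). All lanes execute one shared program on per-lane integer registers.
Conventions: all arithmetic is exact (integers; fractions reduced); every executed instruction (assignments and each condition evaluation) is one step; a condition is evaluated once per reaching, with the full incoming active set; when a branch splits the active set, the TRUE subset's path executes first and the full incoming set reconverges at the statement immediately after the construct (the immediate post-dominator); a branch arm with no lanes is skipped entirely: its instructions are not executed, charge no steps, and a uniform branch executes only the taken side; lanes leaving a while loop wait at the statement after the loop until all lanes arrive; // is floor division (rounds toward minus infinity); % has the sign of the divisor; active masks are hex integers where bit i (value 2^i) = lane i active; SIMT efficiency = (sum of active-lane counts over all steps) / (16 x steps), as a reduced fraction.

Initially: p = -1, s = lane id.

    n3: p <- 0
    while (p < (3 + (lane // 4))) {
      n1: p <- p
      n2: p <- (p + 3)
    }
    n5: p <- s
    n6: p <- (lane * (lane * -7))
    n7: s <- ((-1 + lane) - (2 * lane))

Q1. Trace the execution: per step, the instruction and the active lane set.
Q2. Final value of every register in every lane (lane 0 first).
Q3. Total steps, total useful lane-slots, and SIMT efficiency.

step 0: p <- 0                       0xffff
step 1: eval (p < (3 + (lane // 4))) 0xffff
step 2: p <- p                       0xffff
step 3: p <- (p + 3)                 0xffff
step 4: eval (p < (3 + (lane // 4))) 0xffff
step 5: p <- p                       0xfff0
step 6: p <- (p + 3)                 0xfff0
step 7: eval (p < (3 + (lane // 4))) 0xfff0
step 8: p <- s                       0xffff
step 9: p <- (lane * (lane * -7))    0xffff
step 10: s <- ((-1 + lane) - (2 * lane)) 0xffff

Answer: 11 steps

p: 0,-7,-28,-63,-112,-175,-252,-343,-448,-567,-700,-847,-1008,-1183,-1372,-1575
s: -1,-2,-3,-4,-5,-6,-7,-8,-9,-10,-11,-12,-13,-14,-15,-16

steps = 11; useful = 164; efficiency = 164/176 = 41/44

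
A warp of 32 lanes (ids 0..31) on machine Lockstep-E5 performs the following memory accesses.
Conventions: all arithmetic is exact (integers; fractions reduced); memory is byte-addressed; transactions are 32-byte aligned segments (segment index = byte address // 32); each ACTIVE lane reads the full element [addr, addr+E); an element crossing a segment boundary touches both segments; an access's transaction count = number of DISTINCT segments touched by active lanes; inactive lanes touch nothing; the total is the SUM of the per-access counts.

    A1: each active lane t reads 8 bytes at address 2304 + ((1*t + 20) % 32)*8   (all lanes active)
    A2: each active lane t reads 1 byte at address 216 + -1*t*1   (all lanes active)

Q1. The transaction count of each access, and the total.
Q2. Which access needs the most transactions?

A1: 8 transactions
A2: 2 transactions

Answer: 8,2; total 10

Answer: A1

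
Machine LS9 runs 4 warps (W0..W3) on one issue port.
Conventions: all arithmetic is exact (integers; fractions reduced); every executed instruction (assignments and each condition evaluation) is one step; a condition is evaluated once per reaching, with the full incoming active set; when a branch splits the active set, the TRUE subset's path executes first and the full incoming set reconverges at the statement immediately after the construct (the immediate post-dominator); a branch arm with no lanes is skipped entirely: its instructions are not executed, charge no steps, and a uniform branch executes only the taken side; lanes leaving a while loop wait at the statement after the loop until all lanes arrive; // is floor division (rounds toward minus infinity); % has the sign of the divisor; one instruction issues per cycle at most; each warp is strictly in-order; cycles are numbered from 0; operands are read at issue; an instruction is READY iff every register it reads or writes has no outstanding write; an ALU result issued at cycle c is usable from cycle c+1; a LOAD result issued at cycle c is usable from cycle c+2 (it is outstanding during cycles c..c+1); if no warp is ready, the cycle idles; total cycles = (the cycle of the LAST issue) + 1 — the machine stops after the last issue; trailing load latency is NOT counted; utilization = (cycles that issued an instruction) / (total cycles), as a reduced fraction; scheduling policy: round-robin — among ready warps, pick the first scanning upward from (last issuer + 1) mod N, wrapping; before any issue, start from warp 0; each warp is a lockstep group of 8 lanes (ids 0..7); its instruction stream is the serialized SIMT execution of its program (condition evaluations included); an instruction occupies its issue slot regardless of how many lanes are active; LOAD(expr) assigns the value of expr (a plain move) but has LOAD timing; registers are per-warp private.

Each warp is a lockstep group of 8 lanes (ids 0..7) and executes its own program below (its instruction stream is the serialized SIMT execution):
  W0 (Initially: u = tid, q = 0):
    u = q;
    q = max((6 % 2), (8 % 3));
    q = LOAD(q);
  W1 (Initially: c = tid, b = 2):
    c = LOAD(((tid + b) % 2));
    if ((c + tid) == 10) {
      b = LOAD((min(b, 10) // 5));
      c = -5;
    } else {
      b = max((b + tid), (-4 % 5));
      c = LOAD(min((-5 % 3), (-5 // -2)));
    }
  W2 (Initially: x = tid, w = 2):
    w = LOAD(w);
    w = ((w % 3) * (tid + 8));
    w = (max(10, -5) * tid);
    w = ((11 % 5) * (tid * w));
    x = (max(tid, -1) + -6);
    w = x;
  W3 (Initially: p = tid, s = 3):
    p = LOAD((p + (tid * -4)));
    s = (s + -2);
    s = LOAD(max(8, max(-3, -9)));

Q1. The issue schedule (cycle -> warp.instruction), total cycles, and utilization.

cycle 0: W0.I0
cycle 1: W1.I0
cycle 2: W2.I0
cycle 3: W3.I0
cycle 4: W0.I1
cycle 5: W1.I1
cycle 6: W2.I1
cycle 7: W3.I1
cycle 8: W0.I2
cycle 9: W1.I2
cycle 10: W2.I2
cycle 11: W3.I2
cycle 12: W1.I3
cycle 13: W2.I3
cycle 14: W2.I4
cycle 15: W2.I5

Answer: 16 cycles, utilization 1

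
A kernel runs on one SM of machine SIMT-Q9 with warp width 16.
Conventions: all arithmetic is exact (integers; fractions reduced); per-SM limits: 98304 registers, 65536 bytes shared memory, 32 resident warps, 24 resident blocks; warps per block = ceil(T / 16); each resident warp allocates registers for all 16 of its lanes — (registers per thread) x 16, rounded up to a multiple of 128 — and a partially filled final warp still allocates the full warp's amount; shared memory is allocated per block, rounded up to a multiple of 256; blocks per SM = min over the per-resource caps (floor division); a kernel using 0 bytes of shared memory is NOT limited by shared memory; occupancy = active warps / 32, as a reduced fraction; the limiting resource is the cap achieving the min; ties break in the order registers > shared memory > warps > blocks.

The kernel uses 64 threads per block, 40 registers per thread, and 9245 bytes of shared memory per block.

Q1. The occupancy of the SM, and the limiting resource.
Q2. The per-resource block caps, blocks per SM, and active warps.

Answer: occupancy 3/4, limited by shared memory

registers: 38 blocks
shared memory: 6 blocks
warps: 8 blocks
blocks: 24 blocks

Answer: 6 blocks, 24 active warps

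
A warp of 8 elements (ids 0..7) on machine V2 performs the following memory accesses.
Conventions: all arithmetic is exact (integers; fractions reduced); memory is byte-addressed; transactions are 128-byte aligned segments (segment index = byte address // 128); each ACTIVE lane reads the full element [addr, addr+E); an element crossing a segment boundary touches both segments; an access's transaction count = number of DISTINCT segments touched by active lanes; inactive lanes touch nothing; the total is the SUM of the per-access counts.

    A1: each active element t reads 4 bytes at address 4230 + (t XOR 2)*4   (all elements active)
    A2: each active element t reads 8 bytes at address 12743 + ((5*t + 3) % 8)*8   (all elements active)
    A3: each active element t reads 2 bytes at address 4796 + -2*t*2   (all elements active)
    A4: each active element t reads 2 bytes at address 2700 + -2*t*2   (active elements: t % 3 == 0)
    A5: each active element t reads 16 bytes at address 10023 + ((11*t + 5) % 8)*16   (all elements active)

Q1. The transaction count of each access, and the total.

A1: 1 transaction
A2: 2 transactions
A3: 1 transaction
A4: 2 transactions
A5: 2 transactions

Answer: 1,2,1,2,2; total 8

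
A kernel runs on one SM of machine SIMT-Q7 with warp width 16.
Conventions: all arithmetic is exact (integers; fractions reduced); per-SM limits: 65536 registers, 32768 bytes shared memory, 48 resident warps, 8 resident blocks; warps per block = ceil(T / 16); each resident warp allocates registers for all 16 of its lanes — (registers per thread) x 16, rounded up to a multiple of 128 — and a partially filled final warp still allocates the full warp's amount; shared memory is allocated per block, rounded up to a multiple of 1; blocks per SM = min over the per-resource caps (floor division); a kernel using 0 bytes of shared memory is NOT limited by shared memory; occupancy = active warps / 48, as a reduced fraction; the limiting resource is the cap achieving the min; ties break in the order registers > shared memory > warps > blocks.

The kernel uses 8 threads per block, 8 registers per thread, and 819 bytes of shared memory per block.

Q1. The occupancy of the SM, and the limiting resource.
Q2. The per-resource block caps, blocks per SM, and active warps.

Answer: occupancy 1/6, limited by blocks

registers: 512 blocks
shared memory: 40 blocks
warps: 48 blocks
blocks: 8 blocks

Answer: 8 blocks, 8 active warps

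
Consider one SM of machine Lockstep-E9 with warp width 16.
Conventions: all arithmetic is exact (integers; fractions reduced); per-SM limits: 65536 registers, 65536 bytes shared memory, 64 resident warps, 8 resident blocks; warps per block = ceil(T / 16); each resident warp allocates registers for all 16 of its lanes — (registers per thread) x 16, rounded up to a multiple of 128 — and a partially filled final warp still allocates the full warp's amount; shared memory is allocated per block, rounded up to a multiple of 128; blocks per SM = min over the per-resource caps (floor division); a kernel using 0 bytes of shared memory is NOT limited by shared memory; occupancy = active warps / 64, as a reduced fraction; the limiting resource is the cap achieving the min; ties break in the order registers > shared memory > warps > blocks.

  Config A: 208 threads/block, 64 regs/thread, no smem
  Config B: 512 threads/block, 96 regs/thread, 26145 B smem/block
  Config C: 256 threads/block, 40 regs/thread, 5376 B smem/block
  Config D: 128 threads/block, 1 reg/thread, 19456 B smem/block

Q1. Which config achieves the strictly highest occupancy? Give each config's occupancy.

occupancies: A 13/16, B 1/2, C 1, D 3/8

Answer: C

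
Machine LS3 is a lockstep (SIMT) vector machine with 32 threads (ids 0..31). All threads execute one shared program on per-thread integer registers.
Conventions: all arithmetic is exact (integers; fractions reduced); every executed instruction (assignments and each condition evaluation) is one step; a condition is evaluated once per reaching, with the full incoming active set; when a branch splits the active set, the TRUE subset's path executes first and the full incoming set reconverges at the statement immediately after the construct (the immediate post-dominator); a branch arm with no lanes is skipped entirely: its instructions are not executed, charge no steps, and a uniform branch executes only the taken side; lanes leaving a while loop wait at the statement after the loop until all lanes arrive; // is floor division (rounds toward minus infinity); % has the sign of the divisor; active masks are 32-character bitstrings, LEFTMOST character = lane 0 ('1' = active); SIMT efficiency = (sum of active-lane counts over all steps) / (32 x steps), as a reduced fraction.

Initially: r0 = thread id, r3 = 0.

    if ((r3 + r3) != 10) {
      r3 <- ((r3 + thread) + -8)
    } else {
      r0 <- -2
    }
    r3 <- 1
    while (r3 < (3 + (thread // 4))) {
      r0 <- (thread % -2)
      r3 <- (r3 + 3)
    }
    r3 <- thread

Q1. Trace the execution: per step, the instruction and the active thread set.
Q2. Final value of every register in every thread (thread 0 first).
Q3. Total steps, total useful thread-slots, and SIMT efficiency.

step 0: eval ((r3 + r3) != 10)       11111111111111111111111111111111
step 1: r3 <- ((r3 + thread) + -8)   11111111111111111111111111111111
step 2: r3 <- 1                      11111111111111111111111111111111
step 3: eval (r3 < (3 + (thread // 4))) 11111111111111111111111111111111
step 4: r0 <- (thread % -2)          11111111111111111111111111111111
step 5: r3 <- (r3 + 3)               11111111111111111111111111111111
step 6: eval (r3 < (3 + (thread // 4))) 11111111111111111111111111111111
step 7: r0 <- (thread % -2)          00000000111111111111111111111111
step 8: r3 <- (r3 + 3)               00000000111111111111111111111111
step 9: eval (r3 < (3 + (thread // 4))) 00000000111111111111111111111111
step 10: r0 <- (thread % -2)          00000000000000000000111111111111
step 11: r3 <- (r3 + 3)               00000000000000000000111111111111
step 12: eval (r3 < (3 + (thread // 4))) 00000000000000000000111111111111
step 13: r3 <- thread                 11111111111111111111111111111111

Answer: 14 steps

r0: 0,-1,0,-1,0,-1,0,-1,0,-1,0,-1,0,-1,0,-1,0,-1,0,-1,0,-1,0,-1,0,-1,0,-1,0,-1,0,-1
r3: 0,1,2,3,4,5,6,7,8,9,10,11,12,13,14,15,16,17,18,19,20,21,22,23,24,25,26,27,28,29,30,31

steps = 14; useful = 364; efficiency = 364/448 = 13/16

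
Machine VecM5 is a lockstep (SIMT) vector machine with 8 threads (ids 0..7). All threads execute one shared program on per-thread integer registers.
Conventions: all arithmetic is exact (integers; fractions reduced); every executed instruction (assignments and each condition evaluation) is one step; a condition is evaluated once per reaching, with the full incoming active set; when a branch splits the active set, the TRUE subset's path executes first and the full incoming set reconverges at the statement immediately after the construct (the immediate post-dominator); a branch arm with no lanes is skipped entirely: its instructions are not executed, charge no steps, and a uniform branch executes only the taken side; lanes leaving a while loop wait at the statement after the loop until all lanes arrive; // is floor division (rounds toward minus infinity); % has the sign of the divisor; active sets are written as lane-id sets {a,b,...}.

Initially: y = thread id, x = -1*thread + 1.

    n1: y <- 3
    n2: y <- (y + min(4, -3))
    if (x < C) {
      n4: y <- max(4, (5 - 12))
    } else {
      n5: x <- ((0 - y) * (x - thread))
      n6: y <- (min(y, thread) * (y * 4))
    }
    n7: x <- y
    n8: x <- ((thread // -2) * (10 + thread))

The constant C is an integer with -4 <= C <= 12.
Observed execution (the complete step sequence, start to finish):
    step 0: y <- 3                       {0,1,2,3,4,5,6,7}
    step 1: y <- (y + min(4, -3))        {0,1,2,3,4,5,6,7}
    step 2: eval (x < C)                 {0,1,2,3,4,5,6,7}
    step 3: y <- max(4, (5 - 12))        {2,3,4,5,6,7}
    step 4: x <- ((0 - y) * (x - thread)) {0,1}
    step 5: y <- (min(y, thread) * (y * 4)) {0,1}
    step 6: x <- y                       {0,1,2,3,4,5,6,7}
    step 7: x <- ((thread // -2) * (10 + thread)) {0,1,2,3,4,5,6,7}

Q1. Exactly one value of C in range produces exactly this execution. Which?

Answer: C = 0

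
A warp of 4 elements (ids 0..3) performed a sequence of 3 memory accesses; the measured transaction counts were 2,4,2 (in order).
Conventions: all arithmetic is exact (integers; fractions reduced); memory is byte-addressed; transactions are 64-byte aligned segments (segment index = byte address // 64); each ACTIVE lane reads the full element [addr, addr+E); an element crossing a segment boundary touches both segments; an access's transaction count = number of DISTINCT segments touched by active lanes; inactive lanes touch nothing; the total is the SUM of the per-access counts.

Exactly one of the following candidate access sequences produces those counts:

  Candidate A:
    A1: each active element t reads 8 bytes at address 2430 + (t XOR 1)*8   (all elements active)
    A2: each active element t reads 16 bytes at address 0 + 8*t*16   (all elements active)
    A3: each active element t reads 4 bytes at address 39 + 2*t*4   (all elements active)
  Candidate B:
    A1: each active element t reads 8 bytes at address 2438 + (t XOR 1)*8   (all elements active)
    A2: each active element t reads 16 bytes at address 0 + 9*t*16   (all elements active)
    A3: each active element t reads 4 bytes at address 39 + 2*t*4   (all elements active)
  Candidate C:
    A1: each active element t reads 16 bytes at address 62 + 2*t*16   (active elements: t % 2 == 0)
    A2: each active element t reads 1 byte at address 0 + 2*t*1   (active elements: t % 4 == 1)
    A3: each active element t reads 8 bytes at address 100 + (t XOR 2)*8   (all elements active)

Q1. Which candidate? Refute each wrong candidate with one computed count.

B: A1 gives 1 transaction, not 2
C: A1 gives 3 transactions, not 2
A: all counts match (2,4,2)

Answer: A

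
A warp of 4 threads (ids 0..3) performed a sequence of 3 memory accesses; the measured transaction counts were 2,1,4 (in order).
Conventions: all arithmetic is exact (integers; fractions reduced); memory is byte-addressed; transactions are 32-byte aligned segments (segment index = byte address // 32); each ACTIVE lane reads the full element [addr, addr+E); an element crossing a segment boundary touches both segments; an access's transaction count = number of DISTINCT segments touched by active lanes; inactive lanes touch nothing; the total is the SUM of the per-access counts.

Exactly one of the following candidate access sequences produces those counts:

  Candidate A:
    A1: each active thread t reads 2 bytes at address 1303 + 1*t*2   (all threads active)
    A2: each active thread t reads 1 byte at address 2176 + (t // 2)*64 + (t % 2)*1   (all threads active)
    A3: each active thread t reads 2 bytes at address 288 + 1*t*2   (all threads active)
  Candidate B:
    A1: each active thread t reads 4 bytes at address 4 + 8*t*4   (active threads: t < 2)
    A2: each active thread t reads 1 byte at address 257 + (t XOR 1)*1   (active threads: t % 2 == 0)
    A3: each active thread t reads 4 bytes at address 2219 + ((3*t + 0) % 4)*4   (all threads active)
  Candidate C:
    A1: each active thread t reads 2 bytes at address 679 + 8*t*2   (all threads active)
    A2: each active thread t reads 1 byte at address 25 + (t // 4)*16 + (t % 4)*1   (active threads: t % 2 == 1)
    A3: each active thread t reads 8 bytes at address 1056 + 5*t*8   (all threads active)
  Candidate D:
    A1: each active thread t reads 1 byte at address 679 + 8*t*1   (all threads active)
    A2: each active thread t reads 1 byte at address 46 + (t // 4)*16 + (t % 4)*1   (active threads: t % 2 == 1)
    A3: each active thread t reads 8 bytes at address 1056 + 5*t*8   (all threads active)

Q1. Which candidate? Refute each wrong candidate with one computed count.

A: A1 gives 1 transaction, not 2
B: A3 gives 1 transaction, not 4
D: A1 gives 1 transaction, not 2
C: all counts match (2,1,4)

Answer: C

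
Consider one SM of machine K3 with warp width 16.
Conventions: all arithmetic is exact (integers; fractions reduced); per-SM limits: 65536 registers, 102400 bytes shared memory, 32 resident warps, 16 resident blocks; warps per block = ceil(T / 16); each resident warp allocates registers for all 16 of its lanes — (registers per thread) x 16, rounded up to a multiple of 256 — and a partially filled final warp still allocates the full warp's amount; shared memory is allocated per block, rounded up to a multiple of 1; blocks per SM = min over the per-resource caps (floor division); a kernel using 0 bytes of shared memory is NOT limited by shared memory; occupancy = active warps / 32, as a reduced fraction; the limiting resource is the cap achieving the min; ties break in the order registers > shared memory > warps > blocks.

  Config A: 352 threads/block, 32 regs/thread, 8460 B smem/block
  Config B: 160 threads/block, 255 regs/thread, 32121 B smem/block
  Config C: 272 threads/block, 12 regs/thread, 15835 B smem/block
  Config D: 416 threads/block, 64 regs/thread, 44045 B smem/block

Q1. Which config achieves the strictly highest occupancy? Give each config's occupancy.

occupancies: A 11/16, B 5/16, C 17/32, D 13/16

Answer: D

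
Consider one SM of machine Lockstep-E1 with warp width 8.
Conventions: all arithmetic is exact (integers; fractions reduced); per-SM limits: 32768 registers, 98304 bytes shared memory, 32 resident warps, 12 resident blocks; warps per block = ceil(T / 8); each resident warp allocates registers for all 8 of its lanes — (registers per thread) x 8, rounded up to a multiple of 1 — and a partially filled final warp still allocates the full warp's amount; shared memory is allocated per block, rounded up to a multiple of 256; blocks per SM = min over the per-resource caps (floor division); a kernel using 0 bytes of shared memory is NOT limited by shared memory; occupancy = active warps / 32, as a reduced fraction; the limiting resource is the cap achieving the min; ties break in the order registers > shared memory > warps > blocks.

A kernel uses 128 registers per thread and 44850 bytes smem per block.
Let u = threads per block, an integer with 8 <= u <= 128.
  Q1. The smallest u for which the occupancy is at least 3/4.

Answer: u = 89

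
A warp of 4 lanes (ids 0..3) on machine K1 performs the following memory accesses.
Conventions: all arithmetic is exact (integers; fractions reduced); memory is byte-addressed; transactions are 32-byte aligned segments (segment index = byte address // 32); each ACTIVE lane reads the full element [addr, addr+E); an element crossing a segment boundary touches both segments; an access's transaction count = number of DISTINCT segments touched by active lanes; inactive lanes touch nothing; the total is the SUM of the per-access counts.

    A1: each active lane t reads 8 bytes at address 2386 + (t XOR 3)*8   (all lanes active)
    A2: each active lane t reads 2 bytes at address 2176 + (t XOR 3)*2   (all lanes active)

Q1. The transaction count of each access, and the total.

A1: 2 transactions
A2: 1 transaction

Answer: 2,1; total 3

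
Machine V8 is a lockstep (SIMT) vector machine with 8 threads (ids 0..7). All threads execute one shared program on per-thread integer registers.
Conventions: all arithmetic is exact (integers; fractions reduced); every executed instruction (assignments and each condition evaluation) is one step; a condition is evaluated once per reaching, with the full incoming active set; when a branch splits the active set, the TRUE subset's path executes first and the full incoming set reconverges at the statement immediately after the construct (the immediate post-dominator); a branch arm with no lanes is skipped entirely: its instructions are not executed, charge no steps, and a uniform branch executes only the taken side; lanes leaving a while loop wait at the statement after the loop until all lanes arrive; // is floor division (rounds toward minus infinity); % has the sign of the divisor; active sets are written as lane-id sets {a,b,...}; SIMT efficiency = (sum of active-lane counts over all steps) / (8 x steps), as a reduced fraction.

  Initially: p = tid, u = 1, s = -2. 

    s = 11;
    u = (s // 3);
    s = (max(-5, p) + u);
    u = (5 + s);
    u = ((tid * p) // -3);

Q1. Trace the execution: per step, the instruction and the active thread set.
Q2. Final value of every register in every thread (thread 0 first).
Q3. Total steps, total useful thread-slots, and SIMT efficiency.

step 0: s <- 11                      {0,1,2,3,4,5,6,7}
step 1: u <- (s // 3)                {0,1,2,3,4,5,6,7}
step 2: s <- (max(-5, p) + u)        {0,1,2,3,4,5,6,7}
step 3: u <- (5 + s)                 {0,1,2,3,4,5,6,7}
step 4: u <- ((tid * p) // -3)       {0,1,2,3,4,5,6,7}

Answer: 5 steps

p: 0,1,2,3,4,5,6,7
u: 0,-1,-2,-3,-6,-9,-12,-17
s: 3,4,5,6,7,8,9,10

steps = 5; useful = 40; efficiency = 40/40 = 1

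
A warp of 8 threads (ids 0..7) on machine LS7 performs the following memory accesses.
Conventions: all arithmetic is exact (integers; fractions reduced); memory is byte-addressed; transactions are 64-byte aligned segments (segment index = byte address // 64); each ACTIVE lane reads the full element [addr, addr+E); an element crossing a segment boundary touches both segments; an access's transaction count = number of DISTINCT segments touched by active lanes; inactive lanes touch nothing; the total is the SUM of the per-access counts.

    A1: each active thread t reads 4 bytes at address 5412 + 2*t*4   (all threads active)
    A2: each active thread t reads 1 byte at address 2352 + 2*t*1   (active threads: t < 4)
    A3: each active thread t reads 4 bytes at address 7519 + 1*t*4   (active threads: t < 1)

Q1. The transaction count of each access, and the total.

A1: 2 transactions
A2: 1 transaction
A3: 1 transaction

Answer: 2,1,1; total 4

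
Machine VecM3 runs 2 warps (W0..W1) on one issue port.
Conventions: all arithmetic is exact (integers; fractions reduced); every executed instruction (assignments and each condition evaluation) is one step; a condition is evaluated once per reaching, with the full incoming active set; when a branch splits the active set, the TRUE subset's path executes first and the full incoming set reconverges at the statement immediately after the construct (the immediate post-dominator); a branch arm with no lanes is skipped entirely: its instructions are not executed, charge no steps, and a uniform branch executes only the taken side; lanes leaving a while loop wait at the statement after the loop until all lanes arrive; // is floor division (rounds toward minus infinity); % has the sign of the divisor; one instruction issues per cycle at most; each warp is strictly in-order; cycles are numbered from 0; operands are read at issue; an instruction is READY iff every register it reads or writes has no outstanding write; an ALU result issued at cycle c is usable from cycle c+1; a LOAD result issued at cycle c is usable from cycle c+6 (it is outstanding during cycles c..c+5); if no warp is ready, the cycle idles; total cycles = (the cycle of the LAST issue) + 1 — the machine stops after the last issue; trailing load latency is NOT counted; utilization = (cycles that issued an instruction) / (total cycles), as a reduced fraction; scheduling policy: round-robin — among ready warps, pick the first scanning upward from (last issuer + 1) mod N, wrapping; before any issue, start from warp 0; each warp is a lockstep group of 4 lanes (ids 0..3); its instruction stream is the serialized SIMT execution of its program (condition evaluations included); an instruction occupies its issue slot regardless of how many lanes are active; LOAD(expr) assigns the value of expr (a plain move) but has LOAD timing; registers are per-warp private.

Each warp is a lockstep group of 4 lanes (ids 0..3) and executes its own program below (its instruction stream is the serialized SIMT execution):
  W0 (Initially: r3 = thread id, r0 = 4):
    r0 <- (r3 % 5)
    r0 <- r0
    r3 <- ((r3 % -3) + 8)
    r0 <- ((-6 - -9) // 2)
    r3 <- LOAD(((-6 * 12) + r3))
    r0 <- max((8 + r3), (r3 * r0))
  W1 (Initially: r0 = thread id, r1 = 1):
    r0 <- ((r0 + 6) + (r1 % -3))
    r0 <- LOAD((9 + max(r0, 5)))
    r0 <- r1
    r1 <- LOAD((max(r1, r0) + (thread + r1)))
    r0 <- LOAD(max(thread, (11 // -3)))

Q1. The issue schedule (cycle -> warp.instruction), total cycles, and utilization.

cycle 0: W0.I0
cycle 1: W1.I0
cycle 2: W0.I1
cycle 3: W1.I1
cycle 4: W0.I2
cycle 5: W0.I3
cycle 6: W0.I4
cycle 7: idle
cycle 8: idle
cycle 9: W1.I2
cycle 10: W1.I3
cycle 11: W1.I4
cycle 12: W0.I5

Answer: 13 cycles, utilization 11/13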